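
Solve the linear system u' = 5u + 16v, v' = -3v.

u(t) = -c_1e^(5t) - 2c_2e^(-3t), v(t) = c_2e^(-3t)

Coefficient matrix A = [[5, 16], [0, -3]].
Characteristic polynomial det(A - λI) = λ^2 - 2λ - 15 = 0.
Eigenvalues λ = 5, -3.
For λ=5: (A-λI) row 1 is [0, 16], so an eigenvector is (-1, 0).
For λ=-3: (A-λI) row 1 is [8, 16], so an eigenvector is (-2, 1).
General solution: c_1e^(5t)(-1,0) + c_2e^(-3t)(-2,1).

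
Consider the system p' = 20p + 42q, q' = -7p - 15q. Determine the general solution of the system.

p(t) = 3K_1e^(6t) - 2K_2e^(-t), q(t) = -K_1e^(6t) + K_2e^(-t)

Coefficient matrix A = [[20, 42], [-7, -15]].
Characteristic polynomial det(A - λI) = λ^2 - 5λ - 6 = 0.
Eigenvalues λ = 6, -1.
For λ=6: (A-λI) row 1 is [14, 42], so an eigenvector is (3, -1).
For λ=-1: (A-λI) row 1 is [21, 42], so an eigenvector is (-2, 1).
General solution: K_1e^(6t)(3,-1) + K_2e^(-t)(-2,1).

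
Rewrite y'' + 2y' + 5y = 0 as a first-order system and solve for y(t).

Let x_1 = y, x_2 = y'. Then x_1' = x_2 and x_2' = -5x_1 - 2x_2.
A = [[0,1],[-5,-2]]; det(A-λI) = λ^2 + 2λ + 5.
Eigenvalues λ = -1 ± 2i.

y(t) = K_1e^(-t)cos(2t) + K_2e^(-t)sin(2t)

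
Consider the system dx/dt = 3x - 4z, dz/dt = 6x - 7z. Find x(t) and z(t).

Coefficient matrix A = [[3, -4], [6, -7]].
Characteristic polynomial det(A - λI) = λ^2 + 4λ + 3 = 0.
Eigenvalues λ = -1, -3.
For λ=-1: (A-λI) row 1 is [4, -4], so an eigenvector is (1, 1).
For λ=-3: (A-λI) row 1 is [6, -4], so an eigenvector is (-2, -3).
General solution: K_1e^(-t)(1,1) + K_2e^(-3t)(-2,-3).

x(t) = K_1e^(-t) - 2K_2e^(-3t), z(t) = K_1e^(-t) - 3K_2e^(-3t)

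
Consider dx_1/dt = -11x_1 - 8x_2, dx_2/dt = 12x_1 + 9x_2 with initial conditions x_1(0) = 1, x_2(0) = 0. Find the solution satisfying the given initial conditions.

x_1(t) = -2e^(t) + 3e^(-3t), x_2(t) = 3e^(t) - 3e^(-3t)

Coefficient matrix A = [[-11, -8], [12, 9]].
Characteristic polynomial det(A - λI) = λ^2 + 2λ - 3 = 0.
Eigenvalues λ = 1, -3.
For λ=1: (A-λI) row 1 is [-12, -8], so an eigenvector is (2, -3).
For λ=-3: (A-λI) row 1 is [-8, -8], so an eigenvector is (-1, 1).
General solution: c_1e^(t)(2,-3) + c_2e^(-3t)(-1,1).
Applying x_1(0)=1, x_2(0)=0 gives c_1=-1, c_2=-3.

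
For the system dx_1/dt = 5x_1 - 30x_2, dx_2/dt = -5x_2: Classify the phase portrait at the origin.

saddle

A = [[5,-30],[0,-5]]; det(A-λI) = λ^2 - 25.
λ = -5, 5: opposite signs.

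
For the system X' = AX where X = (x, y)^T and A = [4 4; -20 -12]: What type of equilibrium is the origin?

stable spiral

A = [[4,4],[-20,-12]]; det(A-λI) = λ^2 + 8λ + 32.
λ = -4 ± 4i: negative real part.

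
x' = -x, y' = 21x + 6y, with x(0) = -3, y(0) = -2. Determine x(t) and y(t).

Coefficient matrix A = [[-1, 0], [21, 6]].
Characteristic polynomial det(A - λI) = λ^2 - 5λ - 6 = 0.
Eigenvalues λ = 6, -1.
For λ=6: (A-λI) row 1 is [-7, 0], so an eigenvector is (0, 1).
For λ=-1: (A-λI) row 2 is [21, 7], so an eigenvector is (1, -3).
General solution: c_1e^(6t)(0,1) + c_2e^(-t)(1,-3).
Applying x(0)=-3, y(0)=-2 gives c_1=-11, c_2=-3.

x(t) = -3e^(-t), y(t) = -11e^(6t) + 9e^(-t)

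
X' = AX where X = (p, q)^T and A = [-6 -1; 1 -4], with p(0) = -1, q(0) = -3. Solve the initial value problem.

p(t) = 4te^(-5t) - e^(-5t), q(t) = -4te^(-5t) - 3e^(-5t)

Coefficient matrix A = [[-6, -1], [1, -4]].
Characteristic polynomial det(A - λI) = λ^2 + 10λ + 25 = 0.
Single eigenvalue λ = -5 with algebraic multiplicity 2.
Eigenvector v = (1,-1); generalized eigenvector w with (A-λI)w=v is (-3,2).
General solution: e^(-5t)[C_1·v + C_2·(t·v + w)].
Applying p(0)=-1, q(0)=-3 gives C_1=11, C_2=4.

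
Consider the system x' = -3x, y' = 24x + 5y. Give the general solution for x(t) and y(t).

x(t) = c_1e^(-3t), y(t) = -3c_1e^(-3t) - c_2e^(5t)

Coefficient matrix A = [[-3, 0], [24, 5]].
Characteristic polynomial det(A - λI) = λ^2 - 2λ - 15 = 0.
Eigenvalues λ = -3, 5.
For λ=-3: (A-λI) row 2 is [24, 8], so an eigenvector is (1, -3).
For λ=5: (A-λI) row 1 is [-8, 0], so an eigenvector is (0, -1).
General solution: c_1e^(-3t)(1,-3) + c_2e^(5t)(0,-1).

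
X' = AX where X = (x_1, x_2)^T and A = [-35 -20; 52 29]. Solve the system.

Coefficient matrix A = [[-35, -20], [52, 29]].
Characteristic polynomial det(A - λI) = λ^2 + 6λ + 25 = 0.
Eigenvalues λ = -3 ± 4i (complex conjugate pair).
For λ=-3+4i: an eigenvector is (-1,2) - i(-2,3) = (-1 + 2i, 2 - 3i).
A real fundamental pair from Re and Im of e^((-3+4i)t)v: X_1 = e^(-3t)(cos(4t)·(-1,2) + sin(4t)·(-2,3)), X_2 = e^(-3t)(sin(4t)·(-1,2) - cos(4t)·(-2,3)).
General solution: c_1X_1 + c_2X_2.

x_1(t) = -2c_1e^(-3t)sin(4t) - c_1e^(-3t)cos(4t) - c_2e^(-3t)sin(4t) + 2c_2e^(-3t)cos(4t), x_2(t) = 3c_1e^(-3t)sin(4t) + 2c_1e^(-3t)cos(4t) + 2c_2e^(-3t)sin(4t) - 3c_2e^(-3t)cos(4t)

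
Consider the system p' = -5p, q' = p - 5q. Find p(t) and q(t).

p(t) = -C_2e^(-5t), q(t) = -C_1e^(-5t) - C_2te^(-5t) + 3C_2e^(-5t)

Coefficient matrix A = [[-5, 0], [1, -5]].
Characteristic polynomial det(A - λI) = λ^2 + 10λ + 25 = 0.
Single eigenvalue λ = -5 with algebraic multiplicity 2.
Eigenvector v = (0,-1); generalized eigenvector w with (A-λI)w=v is (-1,3).
General solution: e^(-5t)[C_1·v + C_2·(t·v + w)].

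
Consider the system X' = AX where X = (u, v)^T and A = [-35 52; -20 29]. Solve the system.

Coefficient matrix A = [[-35, 52], [-20, 29]].
Characteristic polynomial det(A - λI) = λ^2 + 6λ + 25 = 0.
Eigenvalues λ = -3 ± 4i (complex conjugate pair).
For λ=-3+4i: an eigenvector is (-2,-1) - i(3,2) = (-2 - 3i, -1 - 2i).
A real fundamental pair from Re and Im of e^((-3+4i)t)v: X_1 = e^(-3t)(cos(4t)·(-2,-1) + sin(4t)·(3,2)), X_2 = e^(-3t)(sin(4t)·(-2,-1) - cos(4t)·(3,2)).
General solution: C_1X_1 + C_2X_2.

u(t) = 3C_1e^(-3t)sin(4t) - 2C_1e^(-3t)cos(4t) - 2C_2e^(-3t)sin(4t) - 3C_2e^(-3t)cos(4t), v(t) = 2C_1e^(-3t)sin(4t) - C_1e^(-3t)cos(4t) - C_2e^(-3t)sin(4t) - 2C_2e^(-3t)cos(4t)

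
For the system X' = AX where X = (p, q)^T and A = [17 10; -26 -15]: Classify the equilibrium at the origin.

A = [[17,10],[-26,-15]]; det(A-λI) = λ^2 - 2λ + 5.
λ = 1 ± 2i: positive real part.

unstable spiral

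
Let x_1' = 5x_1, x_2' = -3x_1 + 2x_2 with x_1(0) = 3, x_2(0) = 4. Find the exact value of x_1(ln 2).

A = [[5,0],[-3,2]]; eigenvalues λ = 5, 2.
Eigenvectors: (-1,1) for λ=5, (0,1) for λ=2.
From the initial condition, c_1 = -3, c_2 = 7.
x_1(ln 2) = (-3)(2^5)(-1) + (7)(2^2)(0) = 96.

96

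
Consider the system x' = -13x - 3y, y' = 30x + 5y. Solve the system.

x(t) = K_1e^(-4t)cos(3t) + K_2e^(-4t)sin(3t), y(t) = K_1e^(-4t)sin(3t) - 3K_1e^(-4t)cos(3t) - 3K_2e^(-4t)sin(3t) - K_2e^(-4t)cos(3t)

Coefficient matrix A = [[-13, -3], [30, 5]].
Characteristic polynomial det(A - λI) = λ^2 + 8λ + 25 = 0.
Eigenvalues λ = -4 ± 3i (complex conjugate pair).
For λ=-4+3i: an eigenvector is (1,-3) - i(0,1) = (1, -3 - i).
A real fundamental pair from Re and Im of e^((-4+3i)t)v: X_1 = e^(-4t)(cos(3t)·(1,-3) + sin(3t)·(0,1)), X_2 = e^(-4t)(sin(3t)·(1,-3) - cos(3t)·(0,1)).
General solution: K_1X_1 + K_2X_2.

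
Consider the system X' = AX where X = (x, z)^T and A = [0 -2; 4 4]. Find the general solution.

Coefficient matrix A = [[0, -2], [4, 4]].
Characteristic polynomial det(A - λI) = λ^2 - 4λ + 8 = 0.
Eigenvalues λ = 2 ± 2i (complex conjugate pair).
For λ=2+2i: an eigenvector is (-1,1) - i(0,-1) = (-1, 1 + i).
A real fundamental pair from Re and Im of e^((2+2i)t)v: X_1 = e^(2t)(cos(2t)·(-1,1) + sin(2t)·(0,-1)), X_2 = e^(2t)(sin(2t)·(-1,1) - cos(2t)·(0,-1)).
General solution: K_1X_1 + K_2X_2.

x(t) = -K_1e^(2t)cos(2t) - K_2e^(2t)sin(2t), z(t) = -K_1e^(2t)sin(2t) + K_1e^(2t)cos(2t) + K_2e^(2t)sin(2t) + K_2e^(2t)cos(2t)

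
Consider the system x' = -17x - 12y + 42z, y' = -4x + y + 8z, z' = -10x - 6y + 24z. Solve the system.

x(t) = 2c_1e^(4t) + 4c_2e^(t) - 3c_3e^(3t), y(t) = c_2e^(t) - 2c_3e^(3t), z(t) = c_1e^(4t) + 2c_2e^(t) - 2c_3e^(3t)

Coefficient matrix A = [[-17, -12, 42], [-4, 1, 8], [-10, -6, 24]].
det(A - λI) = 0 gives eigenvalues λ = 4, 1, 3.
For λ=4: eigenvector (2,0,1).
For λ=1: eigenvector (4,1,2).
For λ=3: eigenvector (-3,-2,-2).
General solution: c_1e^(4t)(2,0,1) + c_2e^(t)(4,1,2) + c_3e^(3t)(-3,-2,-2).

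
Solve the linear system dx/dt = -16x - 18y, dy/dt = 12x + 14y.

Coefficient matrix A = [[-16, -18], [12, 14]].
Characteristic polynomial det(A - λI) = λ^2 + 2λ - 8 = 0.
Eigenvalues λ = 2, -4.
For λ=2: (A-λI) row 1 is [-18, -18], so an eigenvector is (-1, 1).
For λ=-4: (A-λI) row 1 is [-12, -18], so an eigenvector is (3, -2).
General solution: C_1e^(2t)(-1,1) + C_2e^(-4t)(3,-2).

x(t) = -C_1e^(2t) + 3C_2e^(-4t), y(t) = C_1e^(2t) - 2C_2e^(-4t)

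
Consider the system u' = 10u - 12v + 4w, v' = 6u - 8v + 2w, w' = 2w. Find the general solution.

Coefficient matrix A = [[10, -12, 4], [6, -8, 2], [0, 0, 2]].
det(A - λI) = 0 gives eigenvalues λ = 4, 2, -2.
For λ=4: eigenvector (2,1,0).
For λ=2: eigenvector (-2,-1,1).
For λ=-2: eigenvector (1,1,0).
General solution: c_1e^(4t)(2,1,0) + c_2e^(2t)(-2,-1,1) + c_3e^(-2t)(1,1,0).

u(t) = 2c_1e^(4t) - 2c_2e^(2t) + c_3e^(-2t), v(t) = c_1e^(4t) - c_2e^(2t) + c_3e^(-2t), w(t) = c_2e^(2t)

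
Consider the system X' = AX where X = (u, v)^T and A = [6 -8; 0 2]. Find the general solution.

Coefficient matrix A = [[6, -8], [0, 2]].
Characteristic polynomial det(A - λI) = λ^2 - 8λ + 12 = 0.
Eigenvalues λ = 2, 6.
For λ=2: (A-λI) row 1 is [4, -8], so an eigenvector is (2, 1).
For λ=6: (A-λI) row 1 is [0, -8], so an eigenvector is (1, 0).
General solution: C_1e^(2t)(2,1) + C_2e^(6t)(1,0).

u(t) = 2C_1e^(2t) + C_2e^(6t), v(t) = C_1e^(2t)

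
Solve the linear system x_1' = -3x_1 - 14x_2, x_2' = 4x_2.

x_1(t) = c_1e^(-3t) + 2c_2e^(4t), x_2(t) = -c_2e^(4t)

Coefficient matrix A = [[-3, -14], [0, 4]].
Characteristic polynomial det(A - λI) = λ^2 - λ - 12 = 0.
Eigenvalues λ = -3, 4.
For λ=-3: (A-λI) row 1 is [0, -14], so an eigenvector is (1, 0).
For λ=4: (A-λI) row 1 is [-7, -14], so an eigenvector is (2, -1).
General solution: c_1e^(-3t)(1,0) + c_2e^(4t)(2,-1).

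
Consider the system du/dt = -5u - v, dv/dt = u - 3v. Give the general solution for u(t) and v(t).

Coefficient matrix A = [[-5, -1], [1, -3]].
Characteristic polynomial det(A - λI) = λ^2 + 8λ + 16 = 0.
Single eigenvalue λ = -4 with algebraic multiplicity 2.
Eigenvector v = (1,-1); generalized eigenvector w with (A-λI)w=v is (-1,0).
General solution: e^(-4t)[C_1·v + C_2·(t·v + w)].

u(t) = C_1e^(-4t) + C_2te^(-4t) - C_2e^(-4t), v(t) = -C_1e^(-4t) - C_2te^(-4t)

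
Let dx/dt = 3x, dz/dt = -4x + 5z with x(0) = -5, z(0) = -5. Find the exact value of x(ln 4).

A = [[3,0],[-4,5]]; eigenvalues λ = 5, 3.
Eigenvectors: (0,1) for λ=5, (1,2) for λ=3.
From the initial condition, c_1 = 5, c_2 = -5.
x(ln 4) = (5)(4^5)(0) + (-5)(4^3)(1) = -320.

-320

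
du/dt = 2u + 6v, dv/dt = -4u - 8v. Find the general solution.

Coefficient matrix A = [[2, 6], [-4, -8]].
Characteristic polynomial det(A - λI) = λ^2 + 6λ + 8 = 0.
Eigenvalues λ = -4, -2.
For λ=-4: (A-λI) row 1 is [6, 6], so an eigenvector is (-1, 1).
For λ=-2: (A-λI) row 1 is [4, 6], so an eigenvector is (3, -2).
General solution: K_1e^(-4t)(-1,1) + K_2e^(-2t)(3,-2).

u(t) = -K_1e^(-4t) + 3K_2e^(-2t), v(t) = K_1e^(-4t) - 2K_2e^(-2t)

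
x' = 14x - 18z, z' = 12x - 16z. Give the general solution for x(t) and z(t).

x(t) = -3c_1e^(2t) + c_2e^(-4t), z(t) = -2c_1e^(2t) + c_2e^(-4t)

Coefficient matrix A = [[14, -18], [12, -16]].
Characteristic polynomial det(A - λI) = λ^2 + 2λ - 8 = 0.
Eigenvalues λ = 2, -4.
For λ=2: (A-λI) row 1 is [12, -18], so an eigenvector is (-3, -2).
For λ=-4: (A-λI) row 1 is [18, -18], so an eigenvector is (1, 1).
General solution: c_1e^(2t)(-3,-2) + c_2e^(-4t)(1,1).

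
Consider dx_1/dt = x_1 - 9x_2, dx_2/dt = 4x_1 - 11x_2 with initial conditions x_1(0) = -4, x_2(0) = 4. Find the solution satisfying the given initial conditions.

Coefficient matrix A = [[1, -9], [4, -11]].
Characteristic polynomial det(A - λI) = λ^2 + 10λ + 25 = 0.
Single eigenvalue λ = -5 with algebraic multiplicity 2.
Eigenvector v = (3,2); generalized eigenvector w with (A-λI)w=v is (2,1).
General solution: e^(-5t)[K_1·v + K_2·(t·v + w)].
Applying x_1(0)=-4, x_2(0)=4 gives K_1=12, K_2=-20.

x_1(t) = -60te^(-5t) - 4e^(-5t), x_2(t) = -40te^(-5t) + 4e^(-5t)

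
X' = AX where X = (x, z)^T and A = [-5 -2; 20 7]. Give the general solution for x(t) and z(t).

Coefficient matrix A = [[-5, -2], [20, 7]].
Characteristic polynomial det(A - λI) = λ^2 - 2λ + 5 = 0.
Eigenvalues λ = 1 ± 2i (complex conjugate pair).
For λ=1+2i: an eigenvector is (0,1) - i(-1,3) = (0 + i, 1 - 3i).
A real fundamental pair from Re and Im of e^((1+2i)t)v: X_1 = e^(t)(cos(2t)·(0,1) + sin(2t)·(-1,3)), X_2 = e^(t)(sin(2t)·(0,1) - cos(2t)·(-1,3)).
General solution: K_1X_1 + K_2X_2.

x(t) = -K_1e^(t)sin(2t) + K_2e^(t)cos(2t), z(t) = 3K_1e^(t)sin(2t) + K_1e^(t)cos(2t) + K_2e^(t)sin(2t) - 3K_2e^(t)cos(2t)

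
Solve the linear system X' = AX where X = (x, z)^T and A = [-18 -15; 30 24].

x(t) = -2K_1e^(3t)sin(3t) + K_1e^(3t)cos(3t) + K_2e^(3t)sin(3t) + 2K_2e^(3t)cos(3t), z(t) = 3K_1e^(3t)sin(3t) - K_1e^(3t)cos(3t) - K_2e^(3t)sin(3t) - 3K_2e^(3t)cos(3t)

Coefficient matrix A = [[-18, -15], [30, 24]].
Characteristic polynomial det(A - λI) = λ^2 - 6λ + 18 = 0.
Eigenvalues λ = 3 ± 3i (complex conjugate pair).
For λ=3+3i: an eigenvector is (1,-1) - i(-2,3) = (1 + 2i, -1 - 3i).
A real fundamental pair from Re and Im of e^((3+3i)t)v: X_1 = e^(3t)(cos(3t)·(1,-1) + sin(3t)·(-2,3)), X_2 = e^(3t)(sin(3t)·(1,-1) - cos(3t)·(-2,3)).
General solution: K_1X_1 + K_2X_2.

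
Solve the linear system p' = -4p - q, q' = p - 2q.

p(t) = -C_1e^(-3t) - C_2te^(-3t) + 2C_2e^(-3t), q(t) = C_1e^(-3t) + C_2te^(-3t) - C_2e^(-3t)

Coefficient matrix A = [[-4, -1], [1, -2]].
Characteristic polynomial det(A - λI) = λ^2 + 6λ + 9 = 0.
Single eigenvalue λ = -3 with algebraic multiplicity 2.
Eigenvector v = (-1,1); generalized eigenvector w with (A-λI)w=v is (2,-1).
General solution: e^(-3t)[C_1·v + C_2·(t·v + w)].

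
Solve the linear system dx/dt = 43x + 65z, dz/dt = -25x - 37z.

x(t) = 3C_1e^(3t)sin(5t) + 2C_1e^(3t)cos(5t) + 2C_2e^(3t)sin(5t) - 3C_2e^(3t)cos(5t), z(t) = -2C_1e^(3t)sin(5t) - C_1e^(3t)cos(5t) - C_2e^(3t)sin(5t) + 2C_2e^(3t)cos(5t)

Coefficient matrix A = [[43, 65], [-25, -37]].
Characteristic polynomial det(A - λI) = λ^2 - 6λ + 34 = 0.
Eigenvalues λ = 3 ± 5i (complex conjugate pair).
For λ=3+5i: an eigenvector is (2,-1) - i(3,-2) = (2 - 3i, -1 + 2i).
A real fundamental pair from Re and Im of e^((3+5i)t)v: X_1 = e^(3t)(cos(5t)·(2,-1) + sin(5t)·(3,-2)), X_2 = e^(3t)(sin(5t)·(2,-1) - cos(5t)·(3,-2)).
General solution: C_1X_1 + C_2X_2.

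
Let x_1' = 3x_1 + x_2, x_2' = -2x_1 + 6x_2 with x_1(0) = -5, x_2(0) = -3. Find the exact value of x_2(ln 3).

A = [[3,1],[-2,6]]; eigenvalues λ = 4, 5.
Eigenvectors: (-1,-1) for λ=4, (-1,-2) for λ=5.
From the initial condition, c_1 = 7, c_2 = -2.
x_2(ln 3) = (7)(3^4)(-1) + (-2)(3^5)(-2) = 405.

405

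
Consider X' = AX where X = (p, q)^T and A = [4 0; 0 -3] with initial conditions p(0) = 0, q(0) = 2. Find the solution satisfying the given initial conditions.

p(t) = 0, q(t) = 2e^(-3t)

Coefficient matrix A = [[4, 0], [0, -3]].
Characteristic polynomial det(A - λI) = λ^2 - λ - 12 = 0.
Eigenvalues λ = -3, 4.
For λ=-3: (A-λI) row 1 is [7, 0], so an eigenvector is (0, -1).
For λ=4: (A-λI) row 2 is [0, -7], so an eigenvector is (1, 0).
General solution: K_1e^(-3t)(0,-1) + K_2e^(4t)(1,0).
Applying p(0)=0, q(0)=2 gives K_1=-2, K_2=0.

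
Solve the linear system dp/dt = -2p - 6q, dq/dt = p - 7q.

p(t) = 3K_1e^(-4t) - 2K_2e^(-5t), q(t) = K_1e^(-4t) - K_2e^(-5t)

Coefficient matrix A = [[-2, -6], [1, -7]].
Characteristic polynomial det(A - λI) = λ^2 + 9λ + 20 = 0.
Eigenvalues λ = -4, -5.
For λ=-4: (A-λI) row 1 is [2, -6], so an eigenvector is (3, 1).
For λ=-5: (A-λI) row 1 is [3, -6], so an eigenvector is (-2, -1).
General solution: K_1e^(-4t)(3,1) + K_2e^(-5t)(-2,-1).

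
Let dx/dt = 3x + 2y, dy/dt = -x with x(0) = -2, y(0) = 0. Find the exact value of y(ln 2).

A = [[3,2],[-1,0]]; eigenvalues λ = 1, 2.
Eigenvectors: (1,-1) for λ=1, (-2,1) for λ=2.
From the initial condition, c_1 = 2, c_2 = 2.
y(ln 2) = (2)(2^1)(-1) + (2)(2^2)(1) = 4.

4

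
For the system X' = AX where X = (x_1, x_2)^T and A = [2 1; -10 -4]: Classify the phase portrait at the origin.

A = [[2,1],[-10,-4]]; det(A-λI) = λ^2 + 2λ + 2.
λ = -1 ± i: negative real part.

stable spiral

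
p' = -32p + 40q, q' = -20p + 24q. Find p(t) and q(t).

p(t) = c_1e^(-4t)sin(4t) - 3c_1e^(-4t)cos(4t) - 3c_2e^(-4t)sin(4t) - c_2e^(-4t)cos(4t), q(t) = c_1e^(-4t)sin(4t) - 2c_1e^(-4t)cos(4t) - 2c_2e^(-4t)sin(4t) - c_2e^(-4t)cos(4t)

Coefficient matrix A = [[-32, 40], [-20, 24]].
Characteristic polynomial det(A - λI) = λ^2 + 8λ + 32 = 0.
Eigenvalues λ = -4 ± 4i (complex conjugate pair).
For λ=-4+4i: an eigenvector is (-3,-2) - i(1,1) = (-3 - i, -2 - i).
A real fundamental pair from Re and Im of e^((-4+4i)t)v: X_1 = e^(-4t)(cos(4t)·(-3,-2) + sin(4t)·(1,1)), X_2 = e^(-4t)(sin(4t)·(-3,-2) - cos(4t)·(1,1)).
General solution: c_1X_1 + c_2X_2.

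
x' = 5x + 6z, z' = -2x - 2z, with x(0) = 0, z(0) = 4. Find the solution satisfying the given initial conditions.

x(t) = 24e^(2t) - 24e^(t), z(t) = -12e^(2t) + 16e^(t)

Coefficient matrix A = [[5, 6], [-2, -2]].
Characteristic polynomial det(A - λI) = λ^2 - 3λ + 2 = 0.
Eigenvalues λ = 2, 1.
For λ=2: (A-λI) row 1 is [3, 6], so an eigenvector is (-2, 1).
For λ=1: (A-λI) row 1 is [4, 6], so an eigenvector is (3, -2).
General solution: K_1e^(2t)(-2,1) + K_2e^(t)(3,-2).
Applying x(0)=0, z(0)=4 gives K_1=-12, K_2=-8.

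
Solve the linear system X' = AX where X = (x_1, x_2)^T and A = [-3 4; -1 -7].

x_1(t) = 2c_1e^(-5t) + 2c_2te^(-5t) + 3c_2e^(-5t), x_2(t) = -c_1e^(-5t) - c_2te^(-5t) - c_2e^(-5t)

Coefficient matrix A = [[-3, 4], [-1, -7]].
Characteristic polynomial det(A - λI) = λ^2 + 10λ + 25 = 0.
Single eigenvalue λ = -5 with algebraic multiplicity 2.
Eigenvector v = (2,-1); generalized eigenvector w with (A-λI)w=v is (3,-1).
General solution: e^(-5t)[c_1·v + c_2·(t·v + w)].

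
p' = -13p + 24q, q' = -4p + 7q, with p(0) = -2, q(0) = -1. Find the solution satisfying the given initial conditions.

p(t) = -2e^(-t), q(t) = -e^(-t)

Coefficient matrix A = [[-13, 24], [-4, 7]].
Characteristic polynomial det(A - λI) = λ^2 + 6λ + 5 = 0.
Eigenvalues λ = -5, -1.
For λ=-5: (A-λI) row 1 is [-8, 24], so an eigenvector is (-3, -1).
For λ=-1: (A-λI) row 1 is [-12, 24], so an eigenvector is (2, 1).
General solution: c_1e^(-5t)(-3,-1) + c_2e^(-t)(2,1).
Applying p(0)=-2, q(0)=-1 gives c_1=0, c_2=-1.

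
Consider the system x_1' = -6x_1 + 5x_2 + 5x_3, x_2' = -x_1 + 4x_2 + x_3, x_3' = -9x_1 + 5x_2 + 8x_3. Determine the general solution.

Coefficient matrix A = [[-6, 5, 5], [-1, 4, 1], [-9, 5, 8]].
det(A - λI) = 0 gives eigenvalues λ = -1, 3, 4.
For λ=-1: eigenvector (1,0,1).
For λ=3: eigenvector (0,-1,1).
For λ=4: eigenvector (1,1,1).
General solution: K_1e^(-t)(1,0,1) + K_2e^(3t)(0,-1,1) + K_3e^(4t)(1,1,1).

x_1(t) = K_1e^(-t) + K_3e^(4t), x_2(t) = -K_2e^(3t) + K_3e^(4t), x_3(t) = K_1e^(-t) + K_2e^(3t) + K_3e^(4t)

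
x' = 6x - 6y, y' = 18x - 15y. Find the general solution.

Coefficient matrix A = [[6, -6], [18, -15]].
Characteristic polynomial det(A - λI) = λ^2 + 9λ + 18 = 0.
Eigenvalues λ = -6, -3.
For λ=-6: (A-λI) row 1 is [12, -6], so an eigenvector is (-1, -2).
For λ=-3: (A-λI) row 1 is [9, -6], so an eigenvector is (2, 3).
General solution: K_1e^(-6t)(-1,-2) + K_2e^(-3t)(2,3).

x(t) = -K_1e^(-6t) + 2K_2e^(-3t), y(t) = -2K_1e^(-6t) + 3K_2e^(-3t)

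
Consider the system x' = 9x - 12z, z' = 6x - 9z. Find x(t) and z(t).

Coefficient matrix A = [[9, -12], [6, -9]].
Characteristic polynomial det(A - λI) = λ^2 - 9 = 0.
Eigenvalues λ = -3, 3.
For λ=-3: (A-λI) row 1 is [12, -12], so an eigenvector is (1, 1).
For λ=3: (A-λI) row 1 is [6, -12], so an eigenvector is (2, 1).
General solution: c_1e^(-3t)(1,1) + c_2e^(3t)(2,1).

x(t) = c_1e^(-3t) + 2c_2e^(3t), z(t) = c_1e^(-3t) + c_2e^(3t)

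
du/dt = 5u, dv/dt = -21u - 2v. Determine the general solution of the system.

u(t) = c_2e^(5t), v(t) = -c_1e^(-2t) - 3c_2e^(5t)

Coefficient matrix A = [[5, 0], [-21, -2]].
Characteristic polynomial det(A - λI) = λ^2 - 3λ - 10 = 0.
Eigenvalues λ = -2, 5.
For λ=-2: (A-λI) row 1 is [7, 0], so an eigenvector is (0, -1).
For λ=5: (A-λI) row 2 is [-21, -7], so an eigenvector is (1, -3).
General solution: c_1e^(-2t)(0,-1) + c_2e^(5t)(1,-3).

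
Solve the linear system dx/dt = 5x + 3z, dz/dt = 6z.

Coefficient matrix A = [[5, 3], [0, 6]].
Characteristic polynomial det(A - λI) = λ^2 - 11λ + 30 = 0.
Eigenvalues λ = 5, 6.
For λ=5: (A-λI) row 1 is [0, 3], so an eigenvector is (-1, 0).
For λ=6: (A-λI) row 1 is [-1, 3], so an eigenvector is (-3, -1).
General solution: c_1e^(5t)(-1,0) + c_2e^(6t)(-3,-1).

x(t) = -c_1e^(5t) - 3c_2e^(6t), z(t) = -c_2e^(6t)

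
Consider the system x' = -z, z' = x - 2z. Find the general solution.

Coefficient matrix A = [[0, -1], [1, -2]].
Characteristic polynomial det(A - λI) = λ^2 + 2λ + 1 = 0.
Single eigenvalue λ = -1 with algebraic multiplicity 2.
Eigenvector v = (-1,-1); generalized eigenvector w with (A-λI)w=v is (1,2).
General solution: e^(-t)[C_1·v + C_2·(t·v + w)].

x(t) = -C_1e^(-t) - C_2te^(-t) + C_2e^(-t), z(t) = -C_1e^(-t) - C_2te^(-t) + 2C_2e^(-t)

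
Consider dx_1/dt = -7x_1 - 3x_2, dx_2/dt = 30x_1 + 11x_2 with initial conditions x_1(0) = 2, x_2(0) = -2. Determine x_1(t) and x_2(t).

Coefficient matrix A = [[-7, -3], [30, 11]].
Characteristic polynomial det(A - λI) = λ^2 - 4λ + 13 = 0.
Eigenvalues λ = 2 ± 3i (complex conjugate pair).
For λ=2+3i: an eigenvector is (0,1) - i(-1,3) = (0 + i, 1 - 3i).
A real fundamental pair from Re and Im of e^((2+3i)t)v: X_1 = e^(2t)(cos(3t)·(0,1) + sin(3t)·(-1,3)), X_2 = e^(2t)(sin(3t)·(0,1) - cos(3t)·(-1,3)).
General solution: C_1X_1 + C_2X_2.
Applying x_1(0)=2, x_2(0)=-2 gives C_1=4, C_2=2.

x_1(t) = -4e^(2t)sin(3t) + 2e^(2t)cos(3t), x_2(t) = 14e^(2t)sin(3t) - 2e^(2t)cos(3t)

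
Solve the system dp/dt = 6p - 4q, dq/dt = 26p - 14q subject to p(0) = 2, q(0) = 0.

Coefficient matrix A = [[6, -4], [26, -14]].
Characteristic polynomial det(A - λI) = λ^2 + 8λ + 20 = 0.
Eigenvalues λ = -4 ± 2i (complex conjugate pair).
For λ=-4+2i: an eigenvector is (-1,-3) - i(1,2) = (-1 - i, -3 - 2i).
A real fundamental pair from Re and Im of e^((-4+2i)t)v: X_1 = e^(-4t)(cos(2t)·(-1,-3) + sin(2t)·(1,2)), X_2 = e^(-4t)(sin(2t)·(-1,-3) - cos(2t)·(1,2)).
General solution: C_1X_1 + C_2X_2.
Applying p(0)=2, q(0)=0 gives C_1=4, C_2=-6.

p(t) = 10e^(-4t)sin(2t) + 2e^(-4t)cos(2t), q(t) = 26e^(-4t)sin(2t)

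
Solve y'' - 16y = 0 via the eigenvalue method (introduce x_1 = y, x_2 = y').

y(t) = C_1e^(4t) + C_2e^(-4t)

Let x_1 = y, x_2 = y'. Then x_1' = x_2 and x_2' = 16x_1.
A = [[0,1],[16,0]]; det(A-λI) = λ^2 - 16.
Eigenvalues λ = 4, -4 with eigenvectors (1,4), (1,-4).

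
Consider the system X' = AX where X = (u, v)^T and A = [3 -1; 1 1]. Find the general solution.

Coefficient matrix A = [[3, -1], [1, 1]].
Characteristic polynomial det(A - λI) = λ^2 - 4λ + 4 = 0.
Single eigenvalue λ = 2 with algebraic multiplicity 2.
Eigenvector v = (1,1); generalized eigenvector w with (A-λI)w=v is (3,2).
General solution: e^(2t)[c_1·v + c_2·(t·v + w)].

u(t) = c_1e^(2t) + c_2te^(2t) + 3c_2e^(2t), v(t) = c_1e^(2t) + c_2te^(2t) + 2c_2e^(2t)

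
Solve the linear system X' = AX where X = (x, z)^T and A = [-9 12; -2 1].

Coefficient matrix A = [[-9, 12], [-2, 1]].
Characteristic polynomial det(A - λI) = λ^2 + 8λ + 15 = 0.
Eigenvalues λ = -3, -5.
For λ=-3: (A-λI) row 1 is [-6, 12], so an eigenvector is (-2, -1).
For λ=-5: (A-λI) row 1 is [-4, 12], so an eigenvector is (-3, -1).
General solution: K_1e^(-3t)(-2,-1) + K_2e^(-5t)(-3,-1).

x(t) = -2K_1e^(-3t) - 3K_2e^(-5t), z(t) = -K_1e^(-3t) - K_2e^(-5t)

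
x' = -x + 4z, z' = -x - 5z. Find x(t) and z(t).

Coefficient matrix A = [[-1, 4], [-1, -5]].
Characteristic polynomial det(A - λI) = λ^2 + 6λ + 9 = 0.
Single eigenvalue λ = -3 with algebraic multiplicity 2.
Eigenvector v = (2,-1); generalized eigenvector w with (A-λI)w=v is (3,-1).
General solution: e^(-3t)[C_1·v + C_2·(t·v + w)].

x(t) = 2C_1e^(-3t) + 2C_2te^(-3t) + 3C_2e^(-3t), z(t) = -C_1e^(-3t) - C_2te^(-3t) - C_2e^(-3t)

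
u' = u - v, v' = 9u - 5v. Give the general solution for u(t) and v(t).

u(t) = C_1e^(-2t) + C_2te^(-2t) + C_2e^(-2t), v(t) = 3C_1e^(-2t) + 3C_2te^(-2t) + 2C_2e^(-2t)

Coefficient matrix A = [[1, -1], [9, -5]].
Characteristic polynomial det(A - λI) = λ^2 + 4λ + 4 = 0.
Single eigenvalue λ = -2 with algebraic multiplicity 2.
Eigenvector v = (1,3); generalized eigenvector w with (A-λI)w=v is (1,2).
General solution: e^(-2t)[C_1·v + C_2·(t·v + w)].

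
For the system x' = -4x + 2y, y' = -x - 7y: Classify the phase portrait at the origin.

A = [[-4,2],[-1,-7]]; det(A-λI) = λ^2 + 11λ + 30.
λ = -6, -5: both negative.

stable node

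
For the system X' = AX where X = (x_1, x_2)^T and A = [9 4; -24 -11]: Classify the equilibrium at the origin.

A = [[9,4],[-24,-11]]; det(A-λI) = λ^2 + 2λ - 3.
λ = 1, -3: opposite signs.

saddle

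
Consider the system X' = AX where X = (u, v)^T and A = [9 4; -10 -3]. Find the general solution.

Coefficient matrix A = [[9, 4], [-10, -3]].
Characteristic polynomial det(A - λI) = λ^2 - 6λ + 13 = 0.
Eigenvalues λ = 3 ± 2i (complex conjugate pair).
For λ=3+2i: an eigenvector is (-1,2) - i(1,-1) = (-1 - i, 2 + i).
A real fundamental pair from Re and Im of e^((3+2i)t)v: X_1 = e^(3t)(cos(2t)·(-1,2) + sin(2t)·(1,-1)), X_2 = e^(3t)(sin(2t)·(-1,2) - cos(2t)·(1,-1)).
General solution: C_1X_1 + C_2X_2.

u(t) = C_1e^(3t)sin(2t) - C_1e^(3t)cos(2t) - C_2e^(3t)sin(2t) - C_2e^(3t)cos(2t), v(t) = -C_1e^(3t)sin(2t) + 2C_1e^(3t)cos(2t) + 2C_2e^(3t)sin(2t) + C_2e^(3t)cos(2t)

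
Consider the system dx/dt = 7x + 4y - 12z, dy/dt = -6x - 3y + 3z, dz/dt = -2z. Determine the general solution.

Coefficient matrix A = [[7, 4, -12], [-6, -3, 3], [0, 0, -2]].
det(A - λI) = 0 gives eigenvalues λ = 1, 3, -2.
For λ=1: eigenvector (-2,3,0).
For λ=3: eigenvector (1,-1,0).
For λ=-2: eigenvector (0,3,1).
General solution: K_1e^(t)(-2,3,0) + K_2e^(3t)(1,-1,0) + K_3e^(-2t)(0,3,1).

x(t) = -2K_1e^(t) + K_2e^(3t), y(t) = 3K_1e^(t) - K_2e^(3t) + 3K_3e^(-2t), z(t) = K_3e^(-2t)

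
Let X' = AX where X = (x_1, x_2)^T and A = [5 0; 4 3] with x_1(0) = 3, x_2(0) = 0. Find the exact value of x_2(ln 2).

144

A = [[5,0],[4,3]]; eigenvalues λ = 3, 5.
Eigenvectors: (0,1) for λ=3, (-1,-2) for λ=5.
From the initial condition, c_1 = -6, c_2 = -3.
x_2(ln 2) = (-6)(2^3)(1) + (-3)(2^5)(-2) = 144.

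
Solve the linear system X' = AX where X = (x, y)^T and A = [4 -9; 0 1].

Coefficient matrix A = [[4, -9], [0, 1]].
Characteristic polynomial det(A - λI) = λ^2 - 5λ + 4 = 0.
Eigenvalues λ = 4, 1.
For λ=4: (A-λI) row 1 is [0, -9], so an eigenvector is (1, 0).
For λ=1: (A-λI) row 1 is [3, -9], so an eigenvector is (3, 1).
General solution: C_1e^(4t)(1,0) + C_2e^(t)(3,1).

x(t) = C_1e^(4t) + 3C_2e^(t), y(t) = C_2e^(t)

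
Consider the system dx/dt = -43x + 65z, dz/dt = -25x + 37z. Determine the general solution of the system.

x(t) = 3K_1e^(-3t)sin(5t) - 2K_1e^(-3t)cos(5t) - 2K_2e^(-3t)sin(5t) - 3K_2e^(-3t)cos(5t), z(t) = 2K_1e^(-3t)sin(5t) - K_1e^(-3t)cos(5t) - K_2e^(-3t)sin(5t) - 2K_2e^(-3t)cos(5t)

Coefficient matrix A = [[-43, 65], [-25, 37]].
Characteristic polynomial det(A - λI) = λ^2 + 6λ + 34 = 0.
Eigenvalues λ = -3 ± 5i (complex conjugate pair).
For λ=-3+5i: an eigenvector is (-2,-1) - i(3,2) = (-2 - 3i, -1 - 2i).
A real fundamental pair from Re and Im of e^((-3+5i)t)v: X_1 = e^(-3t)(cos(5t)·(-2,-1) + sin(5t)·(3,2)), X_2 = e^(-3t)(sin(5t)·(-2,-1) - cos(5t)·(3,2)).
General solution: K_1X_1 + K_2X_2.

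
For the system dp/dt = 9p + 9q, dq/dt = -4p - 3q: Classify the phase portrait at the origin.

A = [[9,9],[-4,-3]]; det(A-λI) = λ^2 - 6λ + 9.
repeated λ = 3 with a single eigenvector.

unstable improper node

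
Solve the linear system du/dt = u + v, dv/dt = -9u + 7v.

u(t) = -C_1e^(4t) - C_2te^(4t), v(t) = -3C_1e^(4t) - 3C_2te^(4t) - C_2e^(4t)

Coefficient matrix A = [[1, 1], [-9, 7]].
Characteristic polynomial det(A - λI) = λ^2 - 8λ + 16 = 0.
Single eigenvalue λ = 4 with algebraic multiplicity 2.
Eigenvector v = (-1,-3); generalized eigenvector w with (A-λI)w=v is (0,-1).
General solution: e^(4t)[C_1·v + C_2·(t·v + w)].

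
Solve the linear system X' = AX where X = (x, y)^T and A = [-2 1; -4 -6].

x(t) = -c_1e^(-4t) - c_2te^(-4t), y(t) = 2c_1e^(-4t) + 2c_2te^(-4t) - c_2e^(-4t)

Coefficient matrix A = [[-2, 1], [-4, -6]].
Characteristic polynomial det(A - λI) = λ^2 + 8λ + 16 = 0.
Single eigenvalue λ = -4 with algebraic multiplicity 2.
Eigenvector v = (-1,2); generalized eigenvector w with (A-λI)w=v is (0,-1).
General solution: e^(-4t)[c_1·v + c_2·(t·v + w)].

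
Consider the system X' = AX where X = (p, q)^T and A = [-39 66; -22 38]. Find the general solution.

Coefficient matrix A = [[-39, 66], [-22, 38]].
Characteristic polynomial det(A - λI) = λ^2 + λ - 30 = 0.
Eigenvalues λ = -6, 5.
For λ=-6: (A-λI) row 1 is [-33, 66], so an eigenvector is (2, 1).
For λ=5: (A-λI) row 1 is [-44, 66], so an eigenvector is (3, 2).
General solution: C_1e^(-6t)(2,1) + C_2e^(5t)(3,2).

p(t) = 2C_1e^(-6t) + 3C_2e^(5t), q(t) = C_1e^(-6t) + 2C_2e^(5t)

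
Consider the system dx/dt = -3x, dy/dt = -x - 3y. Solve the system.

x(t) = -K_2e^(-3t), y(t) = K_1e^(-3t) + K_2te^(-3t) - K_2e^(-3t)

Coefficient matrix A = [[-3, 0], [-1, -3]].
Characteristic polynomial det(A - λI) = λ^2 + 6λ + 9 = 0.
Single eigenvalue λ = -3 with algebraic multiplicity 2.
Eigenvector v = (0,1); generalized eigenvector w with (A-λI)w=v is (-1,-1).
General solution: e^(-3t)[K_1·v + K_2·(t·v + w)].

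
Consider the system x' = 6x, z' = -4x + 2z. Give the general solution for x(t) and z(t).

x(t) = -K_1e^(6t), z(t) = K_1e^(6t) - K_2e^(2t)

Coefficient matrix A = [[6, 0], [-4, 2]].
Characteristic polynomial det(A - λI) = λ^2 - 8λ + 12 = 0.
Eigenvalues λ = 6, 2.
For λ=6: (A-λI) row 2 is [-4, -4], so an eigenvector is (-1, 1).
For λ=2: (A-λI) row 1 is [4, 0], so an eigenvector is (0, -1).
General solution: K_1e^(6t)(-1,1) + K_2e^(2t)(0,-1).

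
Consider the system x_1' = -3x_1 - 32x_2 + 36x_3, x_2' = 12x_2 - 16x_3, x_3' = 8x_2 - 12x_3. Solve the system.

Coefficient matrix A = [[-3, -32, 36], [0, 12, -16], [0, 8, -12]].
det(A - λI) = 0 gives eigenvalues λ = -3, -4, 4.
For λ=-3: eigenvector (1,0,0).
For λ=-4: eigenvector (4,-1,-1).
For λ=4: eigenvector (-4,2,1).
General solution: c_1e^(-3t)(1,0,0) + c_2e^(-4t)(4,-1,-1) + c_3e^(4t)(-4,2,1).

x_1(t) = c_1e^(-3t) + 4c_2e^(-4t) - 4c_3e^(4t), x_2(t) = -c_2e^(-4t) + 2c_3e^(4t), x_3(t) = -c_2e^(-4t) + c_3e^(4t)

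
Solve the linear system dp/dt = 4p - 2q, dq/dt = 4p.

Coefficient matrix A = [[4, -2], [4, 0]].
Characteristic polynomial det(A - λI) = λ^2 - 4λ + 8 = 0.
Eigenvalues λ = 2 ± 2i (complex conjugate pair).
For λ=2+2i: an eigenvector is (0,-1) - i(1,1) = (0 - i, -1 - i).
A real fundamental pair from Re and Im of e^((2+2i)t)v: X_1 = e^(2t)(cos(2t)·(0,-1) + sin(2t)·(1,1)), X_2 = e^(2t)(sin(2t)·(0,-1) - cos(2t)·(1,1)).
General solution: K_1X_1 + K_2X_2.

p(t) = K_1e^(2t)sin(2t) - K_2e^(2t)cos(2t), q(t) = K_1e^(2t)sin(2t) - K_1e^(2t)cos(2t) - K_2e^(2t)sin(2t) - K_2e^(2t)cos(2t)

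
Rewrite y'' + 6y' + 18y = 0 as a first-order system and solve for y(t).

Let x_1 = y, x_2 = y'. Then x_1' = x_2 and x_2' = -18x_1 - 6x_2.
A = [[0,1],[-18,-6]]; det(A-λI) = λ^2 + 6λ + 18.
Eigenvalues λ = -3 ± 3i.

y(t) = C_1e^(-3t)cos(3t) + C_2e^(-3t)sin(3t)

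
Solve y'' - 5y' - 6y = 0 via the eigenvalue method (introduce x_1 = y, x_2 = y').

Let x_1 = y, x_2 = y'. Then x_1' = x_2 and x_2' = 6x_1 + 5x_2.
A = [[0,1],[6,5]]; det(A-λI) = λ^2 - 5λ - 6.
Eigenvalues λ = -1, 6 with eigenvectors (1,-1), (1,6).

y(t) = K_1e^(-t) + K_2e^(6t)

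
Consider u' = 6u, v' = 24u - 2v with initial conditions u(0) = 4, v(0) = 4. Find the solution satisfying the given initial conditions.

Coefficient matrix A = [[6, 0], [24, -2]].
Characteristic polynomial det(A - λI) = λ^2 - 4λ - 12 = 0.
Eigenvalues λ = 6, -2.
For λ=6: (A-λI) row 2 is [24, -8], so an eigenvector is (1, 3).
For λ=-2: (A-λI) row 1 is [8, 0], so an eigenvector is (0, -1).
General solution: C_1e^(6t)(1,3) + C_2e^(-2t)(0,-1).
Applying u(0)=4, v(0)=4 gives C_1=4, C_2=8.

u(t) = 4e^(6t), v(t) = 12e^(6t) - 8e^(-2t)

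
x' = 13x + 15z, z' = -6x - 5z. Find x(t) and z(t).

Coefficient matrix A = [[13, 15], [-6, -5]].
Characteristic polynomial det(A - λI) = λ^2 - 8λ + 25 = 0.
Eigenvalues λ = 4 ± 3i (complex conjugate pair).
For λ=4+3i: an eigenvector is (-1,1) - i(2,-1) = (-1 - 2i, 1 + i).
A real fundamental pair from Re and Im of e^((4+3i)t)v: X_1 = e^(4t)(cos(3t)·(-1,1) + sin(3t)·(2,-1)), X_2 = e^(4t)(sin(3t)·(-1,1) - cos(3t)·(2,-1)).
General solution: K_1X_1 + K_2X_2.

x(t) = 2K_1e^(4t)sin(3t) - K_1e^(4t)cos(3t) - K_2e^(4t)sin(3t) - 2K_2e^(4t)cos(3t), z(t) = -K_1e^(4t)sin(3t) + K_1e^(4t)cos(3t) + K_2e^(4t)sin(3t) + K_2e^(4t)cos(3t)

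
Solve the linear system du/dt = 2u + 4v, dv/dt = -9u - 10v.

Coefficient matrix A = [[2, 4], [-9, -10]].
Characteristic polynomial det(A - λI) = λ^2 + 8λ + 16 = 0.
Single eigenvalue λ = -4 with algebraic multiplicity 2.
Eigenvector v = (2,-3); generalized eigenvector w with (A-λI)w=v is (1,-1).
General solution: e^(-4t)[c_1·v + c_2·(t·v + w)].

u(t) = 2c_1e^(-4t) + 2c_2te^(-4t) + c_2e^(-4t), v(t) = -3c_1e^(-4t) - 3c_2te^(-4t) - c_2e^(-4t)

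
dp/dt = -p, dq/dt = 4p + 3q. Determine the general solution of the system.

p(t) = K_1e^(-t), q(t) = -K_1e^(-t) + K_2e^(3t)

Coefficient matrix A = [[-1, 0], [4, 3]].
Characteristic polynomial det(A - λI) = λ^2 - 2λ - 3 = 0.
Eigenvalues λ = -1, 3.
For λ=-1: (A-λI) row 2 is [4, 4], so an eigenvector is (1, -1).
For λ=3: (A-λI) row 1 is [-4, 0], so an eigenvector is (0, 1).
General solution: K_1e^(-t)(1,-1) + K_2e^(3t)(0,1).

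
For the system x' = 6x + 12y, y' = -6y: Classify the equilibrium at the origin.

A = [[6,12],[0,-6]]; det(A-λI) = λ^2 - 36.
λ = -6, 6: opposite signs.

saddle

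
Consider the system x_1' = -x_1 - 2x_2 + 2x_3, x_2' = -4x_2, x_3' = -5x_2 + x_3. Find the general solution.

x_1(t) = K_1e^(-t) + K_3e^(t), x_2(t) = K_2e^(-4t), x_3(t) = K_2e^(-4t) + K_3e^(t)

Coefficient matrix A = [[-1, -2, 2], [0, -4, 0], [0, -5, 1]].
det(A - λI) = 0 gives eigenvalues λ = -1, -4, 1.
For λ=-1: eigenvector (1,0,0).
For λ=-4: eigenvector (0,1,1).
For λ=1: eigenvector (1,0,1).
General solution: K_1e^(-t)(1,0,0) + K_2e^(-4t)(0,1,1) + K_3e^(t)(1,0,1).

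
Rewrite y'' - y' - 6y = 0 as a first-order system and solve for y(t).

Let x_1 = y, x_2 = y'. Then x_1' = x_2 and x_2' = 6x_1 + x_2.
A = [[0,1],[6,1]]; det(A-λI) = λ^2 - λ - 6.
Eigenvalues λ = 3, -2 with eigenvectors (1,3), (1,-2).

y(t) = C_1e^(3t) + C_2e^(-2t)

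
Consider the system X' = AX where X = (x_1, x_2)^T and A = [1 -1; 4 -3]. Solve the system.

Coefficient matrix A = [[1, -1], [4, -3]].
Characteristic polynomial det(A - λI) = λ^2 + 2λ + 1 = 0.
Single eigenvalue λ = -1 with algebraic multiplicity 2.
Eigenvector v = (-1,-2); generalized eigenvector w with (A-λI)w=v is (1,3).
General solution: e^(-t)[K_1·v + K_2·(t·v + w)].

x_1(t) = -K_1e^(-t) - K_2te^(-t) + K_2e^(-t), x_2(t) = -2K_1e^(-t) - 2K_2te^(-t) + 3K_2e^(-t)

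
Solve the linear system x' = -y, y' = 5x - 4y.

x(t) = C_1e^(-2t)cos(t) + C_2e^(-2t)sin(t), y(t) = C_1e^(-2t)sin(t) + 2C_1e^(-2t)cos(t) + 2C_2e^(-2t)sin(t) - C_2e^(-2t)cos(t)

Coefficient matrix A = [[0, -1], [5, -4]].
Characteristic polynomial det(A - λI) = λ^2 + 4λ + 5 = 0.
Eigenvalues λ = -2 ± i (complex conjugate pair).
For λ=-2+i: an eigenvector is (1,2) - i(0,1) = (1, 2 - i).
A real fundamental pair from Re and Im of e^((-2+i)t)v: X_1 = e^(-2t)(cos(t)·(1,2) + sin(t)·(0,1)), X_2 = e^(-2t)(sin(t)·(1,2) - cos(t)·(0,1)).
General solution: C_1X_1 + C_2X_2.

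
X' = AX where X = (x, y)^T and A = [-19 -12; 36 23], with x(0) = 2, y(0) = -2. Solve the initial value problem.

x(t) = -2e^(5t) + 4e^(-t), y(t) = 4e^(5t) - 6e^(-t)

Coefficient matrix A = [[-19, -12], [36, 23]].
Characteristic polynomial det(A - λI) = λ^2 - 4λ - 5 = 0.
Eigenvalues λ = -1, 5.
For λ=-1: (A-λI) row 1 is [-18, -12], so an eigenvector is (2, -3).
For λ=5: (A-λI) row 1 is [-24, -12], so an eigenvector is (-1, 2).
General solution: K_1e^(-t)(2,-3) + K_2e^(5t)(-1,2).
Applying x(0)=2, y(0)=-2 gives K_1=2, K_2=2.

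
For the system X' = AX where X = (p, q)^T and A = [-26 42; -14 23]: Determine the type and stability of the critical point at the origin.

A = [[-26,42],[-14,23]]; det(A-λI) = λ^2 + 3λ - 10.
λ = -5, 2: opposite signs.

saddle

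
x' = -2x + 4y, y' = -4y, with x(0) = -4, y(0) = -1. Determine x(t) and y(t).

x(t) = -6e^(-2t) + 2e^(-4t), y(t) = -e^(-4t)

Coefficient matrix A = [[-2, 4], [0, -4]].
Characteristic polynomial det(A - λI) = λ^2 + 6λ + 8 = 0.
Eigenvalues λ = -4, -2.
For λ=-4: (A-λI) row 1 is [2, 4], so an eigenvector is (2, -1).
For λ=-2: (A-λI) row 1 is [0, 4], so an eigenvector is (1, 0).
General solution: C_1e^(-4t)(2,-1) + C_2e^(-2t)(1,0).
Applying x(0)=-4, y(0)=-1 gives C_1=1, C_2=-6.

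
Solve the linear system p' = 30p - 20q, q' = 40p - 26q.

p(t) = K_1e^(2t)sin(4t) - 2K_1e^(2t)cos(4t) - 2K_2e^(2t)sin(4t) - K_2e^(2t)cos(4t), q(t) = K_1e^(2t)sin(4t) - 3K_1e^(2t)cos(4t) - 3K_2e^(2t)sin(4t) - K_2e^(2t)cos(4t)

Coefficient matrix A = [[30, -20], [40, -26]].
Characteristic polynomial det(A - λI) = λ^2 - 4λ + 20 = 0.
Eigenvalues λ = 2 ± 4i (complex conjugate pair).
For λ=2+4i: an eigenvector is (-2,-3) - i(1,1) = (-2 - i, -3 - i).
A real fundamental pair from Re and Im of e^((2+4i)t)v: X_1 = e^(2t)(cos(4t)·(-2,-3) + sin(4t)·(1,1)), X_2 = e^(2t)(sin(4t)·(-2,-3) - cos(4t)·(1,1)).
General solution: K_1X_1 + K_2X_2.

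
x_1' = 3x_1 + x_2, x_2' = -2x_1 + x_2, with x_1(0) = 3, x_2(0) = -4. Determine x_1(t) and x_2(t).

Coefficient matrix A = [[3, 1], [-2, 1]].
Characteristic polynomial det(A - λI) = λ^2 - 4λ + 5 = 0.
Eigenvalues λ = 2 ± i (complex conjugate pair).
For λ=2+i: an eigenvector is (0,-1) - i(-1,1) = (0 + i, -1 - i).
A real fundamental pair from Re and Im of e^((2+i)t)v: X_1 = e^(2t)(cos(t)·(0,-1) + sin(t)·(-1,1)), X_2 = e^(2t)(sin(t)·(0,-1) - cos(t)·(-1,1)).
General solution: c_1X_1 + c_2X_2.
Applying x_1(0)=3, x_2(0)=-4 gives c_1=1, c_2=3.

x_1(t) = -e^(2t)sin(t) + 3e^(2t)cos(t), x_2(t) = -2e^(2t)sin(t) - 4e^(2t)cos(t)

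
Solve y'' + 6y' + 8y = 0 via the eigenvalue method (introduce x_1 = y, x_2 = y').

y(t) = K_1e^(-2t) + K_2e^(-4t)

Let x_1 = y, x_2 = y'. Then x_1' = x_2 and x_2' = -8x_1 - 6x_2.
A = [[0,1],[-8,-6]]; det(A-λI) = λ^2 + 6λ + 8.
Eigenvalues λ = -2, -4 with eigenvectors (1,-2), (1,-4).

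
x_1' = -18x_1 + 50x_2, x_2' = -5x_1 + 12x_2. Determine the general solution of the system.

Coefficient matrix A = [[-18, 50], [-5, 12]].
Characteristic polynomial det(A - λI) = λ^2 + 6λ + 34 = 0.
Eigenvalues λ = -3 ± 5i (complex conjugate pair).
For λ=-3+5i: an eigenvector is (-1,0) - i(3,1) = (-1 - 3i, 0 - i).
A real fundamental pair from Re and Im of e^((-3+5i)t)v: X_1 = e^(-3t)(cos(5t)·(-1,0) + sin(5t)·(3,1)), X_2 = e^(-3t)(sin(5t)·(-1,0) - cos(5t)·(3,1)).
General solution: C_1X_1 + C_2X_2.

x_1(t) = 3C_1e^(-3t)sin(5t) - C_1e^(-3t)cos(5t) - C_2e^(-3t)sin(5t) - 3C_2e^(-3t)cos(5t), x_2(t) = C_1e^(-3t)sin(5t) - C_2e^(-3t)cos(5t)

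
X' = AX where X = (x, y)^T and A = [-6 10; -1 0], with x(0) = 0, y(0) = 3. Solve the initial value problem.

x(t) = 30e^(-3t)sin(t), y(t) = 9e^(-3t)sin(t) + 3e^(-3t)cos(t)

Coefficient matrix A = [[-6, 10], [-1, 0]].
Characteristic polynomial det(A - λI) = λ^2 + 6λ + 10 = 0.
Eigenvalues λ = -3 ± i (complex conjugate pair).
For λ=-3+i: an eigenvector is (-1,0) - i(3,1) = (-1 - 3i, 0 - i).
A real fundamental pair from Re and Im of e^((-3+i)t)v: X_1 = e^(-3t)(cos(t)·(-1,0) + sin(t)·(3,1)), X_2 = e^(-3t)(sin(t)·(-1,0) - cos(t)·(3,1)).
General solution: C_1X_1 + C_2X_2.
Applying x(0)=0, y(0)=3 gives C_1=9, C_2=-3.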